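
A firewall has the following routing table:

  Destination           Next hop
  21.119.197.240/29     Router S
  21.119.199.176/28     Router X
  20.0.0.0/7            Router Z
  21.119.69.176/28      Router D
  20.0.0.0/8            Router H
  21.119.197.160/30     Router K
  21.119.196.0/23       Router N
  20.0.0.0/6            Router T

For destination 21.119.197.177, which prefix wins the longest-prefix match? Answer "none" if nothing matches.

21.119.196.0/23

Entries matching 21.119.197.177:
  20.0.0.0/6 (20.0.0.0 - 23.255.255.255)
  20.0.0.0/7 (20.0.0.0 - 21.255.255.255)
  21.119.196.0/23 (21.119.196.0 - 21.119.197.255)
Most specific is 21.119.196.0/23.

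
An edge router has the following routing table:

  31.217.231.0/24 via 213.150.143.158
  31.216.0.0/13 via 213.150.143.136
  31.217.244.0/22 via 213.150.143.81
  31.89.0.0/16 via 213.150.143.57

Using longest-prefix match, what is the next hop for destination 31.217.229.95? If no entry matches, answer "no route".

Routes whose prefix contains 31.217.229.95:
  31.216.0.0/13 (31.216.0.0 - 31.223.255.255) -> 213.150.143.136
More-specific entries that do NOT match:
  31.217.231.0/24 (31.217.231.0 - 31.217.231.255) does not contain 31.217.229.95
  31.217.244.0/22 (31.217.244.0 - 31.217.247.255) does not contain 31.217.229.95
  31.89.0.0/16 (31.89.0.0 - 31.89.255.255) does not contain 31.217.229.95
Longest matching prefix is /13 -> next hop 213.150.143.136.

213.150.143.136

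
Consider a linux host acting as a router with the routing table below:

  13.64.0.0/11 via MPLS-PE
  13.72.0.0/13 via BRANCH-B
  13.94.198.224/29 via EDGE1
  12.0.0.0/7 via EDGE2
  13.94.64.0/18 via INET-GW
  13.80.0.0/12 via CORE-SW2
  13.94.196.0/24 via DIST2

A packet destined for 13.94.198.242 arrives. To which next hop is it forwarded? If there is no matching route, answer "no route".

Routes whose prefix contains 13.94.198.242:
  12.0.0.0/7 (12.0.0.0 - 13.255.255.255) -> EDGE2
  13.64.0.0/11 (13.64.0.0 - 13.95.255.255) -> MPLS-PE
  13.80.0.0/12 (13.80.0.0 - 13.95.255.255) -> CORE-SW2
More-specific entries that do NOT match:
  13.94.198.224/29 (13.94.198.224 - 13.94.198.231) does not contain 13.94.198.242
  13.94.196.0/24 (13.94.196.0 - 13.94.196.255) does not contain 13.94.198.242
  13.94.64.0/18 (13.94.64.0 - 13.94.127.255) does not contain 13.94.198.242
  13.72.0.0/13 (13.72.0.0 - 13.79.255.255) does not contain 13.94.198.242
Longest matching prefix is /12 -> next hop CORE-SW2.

CORE-SW2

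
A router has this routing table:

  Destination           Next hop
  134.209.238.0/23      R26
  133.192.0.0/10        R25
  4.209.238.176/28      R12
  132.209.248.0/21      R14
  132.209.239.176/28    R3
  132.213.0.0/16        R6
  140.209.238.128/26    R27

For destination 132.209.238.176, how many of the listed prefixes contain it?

No listed prefix contains 132.209.238.176.
Total matching entries: 0.

0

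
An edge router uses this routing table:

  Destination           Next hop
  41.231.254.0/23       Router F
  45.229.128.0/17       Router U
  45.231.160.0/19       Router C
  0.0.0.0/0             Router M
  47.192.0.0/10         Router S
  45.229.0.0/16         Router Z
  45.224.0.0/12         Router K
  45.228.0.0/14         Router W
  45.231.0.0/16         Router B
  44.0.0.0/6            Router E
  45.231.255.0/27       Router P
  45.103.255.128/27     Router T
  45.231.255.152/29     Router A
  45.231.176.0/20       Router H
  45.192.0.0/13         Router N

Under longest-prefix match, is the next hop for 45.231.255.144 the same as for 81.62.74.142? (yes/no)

no

45.231.255.144: longest match 45.231.0.0/16 -> Router B
81.62.74.142: longest match 0.0.0.0/0 -> Router M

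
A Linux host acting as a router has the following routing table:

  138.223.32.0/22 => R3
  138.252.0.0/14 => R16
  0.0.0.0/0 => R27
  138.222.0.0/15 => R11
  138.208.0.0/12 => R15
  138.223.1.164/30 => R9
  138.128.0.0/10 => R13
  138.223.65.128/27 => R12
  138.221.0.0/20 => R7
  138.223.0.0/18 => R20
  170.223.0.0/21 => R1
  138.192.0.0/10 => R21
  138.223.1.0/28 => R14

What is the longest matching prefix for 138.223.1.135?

Entries matching 138.223.1.135:
  0.0.0.0/0 (default, matches everything)
  138.192.0.0/10 (138.192.0.0 - 138.255.255.255)
  138.208.0.0/12 (138.208.0.0 - 138.223.255.255)
  138.222.0.0/15 (138.222.0.0 - 138.223.255.255)
  138.223.0.0/18 (138.223.0.0 - 138.223.63.255)
Most specific is 138.223.0.0/18.

138.223.0.0/18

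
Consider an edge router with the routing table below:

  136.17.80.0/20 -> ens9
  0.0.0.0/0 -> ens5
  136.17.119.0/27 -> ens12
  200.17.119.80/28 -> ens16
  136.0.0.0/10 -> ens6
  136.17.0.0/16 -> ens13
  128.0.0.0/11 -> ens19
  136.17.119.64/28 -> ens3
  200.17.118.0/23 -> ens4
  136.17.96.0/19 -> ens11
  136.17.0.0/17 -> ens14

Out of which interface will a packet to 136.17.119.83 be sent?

ens11

Routes whose prefix contains 136.17.119.83:
  0.0.0.0/0 (default, matches everything) -> ens5
  136.0.0.0/10 (136.0.0.0 - 136.63.255.255) -> ens6
  136.17.0.0/16 (136.17.0.0 - 136.17.255.255) -> ens13
  136.17.0.0/17 (136.17.0.0 - 136.17.127.255) -> ens14
  136.17.96.0/19 (136.17.96.0 - 136.17.127.255) -> ens11
More-specific entries that do NOT match:
  200.17.119.80/28 (200.17.119.80 - 200.17.119.95) does not contain 136.17.119.83
  136.17.119.64/28 (136.17.119.64 - 136.17.119.79) does not contain 136.17.119.83
  136.17.119.0/27 (136.17.119.0 - 136.17.119.31) does not contain 136.17.119.83
  200.17.118.0/23 (200.17.118.0 - 200.17.119.255) does not contain 136.17.119.83
  136.17.80.0/20 (136.17.80.0 - 136.17.95.255) does not contain 136.17.119.83
Longest matching prefix is /19 -> interface ens11.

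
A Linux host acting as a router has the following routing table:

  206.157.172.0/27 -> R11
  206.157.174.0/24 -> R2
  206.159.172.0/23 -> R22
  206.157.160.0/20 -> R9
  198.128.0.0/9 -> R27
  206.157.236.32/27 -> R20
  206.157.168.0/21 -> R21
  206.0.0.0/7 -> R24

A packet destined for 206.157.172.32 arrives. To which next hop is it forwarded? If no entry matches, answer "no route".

R21

Routes whose prefix contains 206.157.172.32:
  206.0.0.0/7 (206.0.0.0 - 207.255.255.255) -> R24
  206.157.160.0/20 (206.157.160.0 - 206.157.175.255) -> R9
  206.157.168.0/21 (206.157.168.0 - 206.157.175.255) -> R21
More-specific entries that do NOT match:
  206.157.172.0/27 (206.157.172.0 - 206.157.172.31) does not contain 206.157.172.32
  206.157.236.32/27 (206.157.236.32 - 206.157.236.63) does not contain 206.157.172.32
  206.157.174.0/24 (206.157.174.0 - 206.157.174.255) does not contain 206.157.172.32
  206.159.172.0/23 (206.159.172.0 - 206.159.173.255) does not contain 206.157.172.32
Longest matching prefix is /21 -> next hop R21.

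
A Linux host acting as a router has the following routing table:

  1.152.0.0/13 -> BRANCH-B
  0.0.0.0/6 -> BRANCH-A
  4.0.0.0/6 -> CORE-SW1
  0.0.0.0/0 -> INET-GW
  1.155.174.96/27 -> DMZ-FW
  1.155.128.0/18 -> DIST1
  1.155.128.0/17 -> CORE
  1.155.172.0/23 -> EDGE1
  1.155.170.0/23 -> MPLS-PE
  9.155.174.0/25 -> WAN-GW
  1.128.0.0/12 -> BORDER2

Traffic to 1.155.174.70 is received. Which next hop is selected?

DIST1

Routes whose prefix contains 1.155.174.70:
  0.0.0.0/0 (default, matches everything) -> INET-GW
  0.0.0.0/6 (0.0.0.0 - 3.255.255.255) -> BRANCH-A
  1.152.0.0/13 (1.152.0.0 - 1.159.255.255) -> BRANCH-B
  1.155.128.0/17 (1.155.128.0 - 1.155.255.255) -> CORE
  1.155.128.0/18 (1.155.128.0 - 1.155.191.255) -> DIST1
More-specific entries that do NOT match:
  1.155.174.96/27 (1.155.174.96 - 1.155.174.127) does not contain 1.155.174.70
  9.155.174.0/25 (9.155.174.0 - 9.155.174.127) does not contain 1.155.174.70
  1.155.172.0/23 (1.155.172.0 - 1.155.173.255) does not contain 1.155.174.70
  1.155.170.0/23 (1.155.170.0 - 1.155.171.255) does not contain 1.155.174.70
Longest matching prefix is /18 -> next hop DIST1.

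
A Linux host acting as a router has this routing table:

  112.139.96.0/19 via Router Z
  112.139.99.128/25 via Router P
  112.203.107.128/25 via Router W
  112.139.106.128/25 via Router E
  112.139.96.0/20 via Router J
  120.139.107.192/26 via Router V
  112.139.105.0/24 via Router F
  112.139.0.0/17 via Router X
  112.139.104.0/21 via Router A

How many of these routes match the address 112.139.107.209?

4

Prefixes containing 112.139.107.209:
  112.139.0.0/17 (112.139.0.0 - 112.139.127.255)
  112.139.96.0/19 (112.139.96.0 - 112.139.127.255)
  112.139.96.0/20 (112.139.96.0 - 112.139.111.255)
  112.139.104.0/21 (112.139.104.0 - 112.139.111.255)
Total matching entries: 4.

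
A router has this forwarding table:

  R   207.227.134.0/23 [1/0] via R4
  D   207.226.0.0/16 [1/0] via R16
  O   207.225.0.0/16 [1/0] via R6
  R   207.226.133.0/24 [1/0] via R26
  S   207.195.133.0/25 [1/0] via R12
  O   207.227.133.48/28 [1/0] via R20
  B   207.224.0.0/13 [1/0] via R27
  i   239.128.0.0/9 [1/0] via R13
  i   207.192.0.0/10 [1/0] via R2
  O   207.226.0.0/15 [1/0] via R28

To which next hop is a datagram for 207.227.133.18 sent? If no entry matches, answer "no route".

R28

Routes whose prefix contains 207.227.133.18:
  207.192.0.0/10 (207.192.0.0 - 207.255.255.255) -> R2
  207.224.0.0/13 (207.224.0.0 - 207.231.255.255) -> R27
  207.226.0.0/15 (207.226.0.0 - 207.227.255.255) -> R28
More-specific entries that do NOT match:
  207.227.133.48/28 (207.227.133.48 - 207.227.133.63) does not contain 207.227.133.18
  207.195.133.0/25 (207.195.133.0 - 207.195.133.127) does not contain 207.227.133.18
  207.226.133.0/24 (207.226.133.0 - 207.226.133.255) does not contain 207.227.133.18
  207.227.134.0/23 (207.227.134.0 - 207.227.135.255) does not contain 207.227.133.18
  207.226.0.0/16 (207.226.0.0 - 207.226.255.255) does not contain 207.227.133.18
  207.225.0.0/16 (207.225.0.0 - 207.225.255.255) does not contain 207.227.133.18
Longest matching prefix is /15 -> next hop R28.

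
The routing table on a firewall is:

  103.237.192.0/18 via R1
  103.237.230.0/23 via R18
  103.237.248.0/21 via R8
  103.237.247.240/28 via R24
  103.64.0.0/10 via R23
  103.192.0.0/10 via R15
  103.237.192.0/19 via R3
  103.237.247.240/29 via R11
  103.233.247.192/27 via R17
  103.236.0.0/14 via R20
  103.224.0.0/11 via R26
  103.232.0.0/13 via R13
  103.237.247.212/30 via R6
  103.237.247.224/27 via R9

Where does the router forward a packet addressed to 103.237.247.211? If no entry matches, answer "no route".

R1

Routes whose prefix contains 103.237.247.211:
  103.192.0.0/10 (103.192.0.0 - 103.255.255.255) -> R15
  103.224.0.0/11 (103.224.0.0 - 103.255.255.255) -> R26
  103.232.0.0/13 (103.232.0.0 - 103.239.255.255) -> R13
  103.236.0.0/14 (103.236.0.0 - 103.239.255.255) -> R20
  103.237.192.0/18 (103.237.192.0 - 103.237.255.255) -> R1
More-specific entries that do NOT match:
  103.237.247.212/30 (103.237.247.212 - 103.237.247.215) does not contain 103.237.247.211
  103.237.247.240/29 (103.237.247.240 - 103.237.247.247) does not contain 103.237.247.211
  103.237.247.240/28 (103.237.247.240 - 103.237.247.255) does not contain 103.237.247.211
  103.233.247.192/27 (103.233.247.192 - 103.233.247.223) does not contain 103.237.247.211
  103.237.247.224/27 (103.237.247.224 - 103.237.247.255) does not contain 103.237.247.211
  103.237.230.0/23 (103.237.230.0 - 103.237.231.255) does not contain 103.237.247.211
  103.237.248.0/21 (103.237.248.0 - 103.237.255.255) does not contain 103.237.247.211
  103.237.192.0/19 (103.237.192.0 - 103.237.223.255) does not contain 103.237.247.211
Longest matching prefix is /18 -> next hop R1.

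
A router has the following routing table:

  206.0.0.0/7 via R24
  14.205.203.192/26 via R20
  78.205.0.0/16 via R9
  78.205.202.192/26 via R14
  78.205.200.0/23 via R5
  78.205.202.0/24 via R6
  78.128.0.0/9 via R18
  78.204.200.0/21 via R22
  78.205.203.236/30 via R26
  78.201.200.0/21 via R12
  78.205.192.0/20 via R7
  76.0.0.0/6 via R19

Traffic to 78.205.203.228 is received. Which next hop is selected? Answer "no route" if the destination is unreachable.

Routes whose prefix contains 78.205.203.228:
  76.0.0.0/6 (76.0.0.0 - 79.255.255.255) -> R19
  78.128.0.0/9 (78.128.0.0 - 78.255.255.255) -> R18
  78.205.0.0/16 (78.205.0.0 - 78.205.255.255) -> R9
  78.205.192.0/20 (78.205.192.0 - 78.205.207.255) -> R7
More-specific entries that do NOT match:
  78.205.203.236/30 (78.205.203.236 - 78.205.203.239) does not contain 78.205.203.228
  14.205.203.192/26 (14.205.203.192 - 14.205.203.255) does not contain 78.205.203.228
  78.205.202.192/26 (78.205.202.192 - 78.205.202.255) does not contain 78.205.203.228
  78.205.202.0/24 (78.205.202.0 - 78.205.202.255) does not contain 78.205.203.228
  78.205.200.0/23 (78.205.200.0 - 78.205.201.255) does not contain 78.205.203.228
  78.204.200.0/21 (78.204.200.0 - 78.204.207.255) does not contain 78.205.203.228
  78.201.200.0/21 (78.201.200.0 - 78.201.207.255) does not contain 78.205.203.228
Longest matching prefix is /20 -> next hop R7.

R7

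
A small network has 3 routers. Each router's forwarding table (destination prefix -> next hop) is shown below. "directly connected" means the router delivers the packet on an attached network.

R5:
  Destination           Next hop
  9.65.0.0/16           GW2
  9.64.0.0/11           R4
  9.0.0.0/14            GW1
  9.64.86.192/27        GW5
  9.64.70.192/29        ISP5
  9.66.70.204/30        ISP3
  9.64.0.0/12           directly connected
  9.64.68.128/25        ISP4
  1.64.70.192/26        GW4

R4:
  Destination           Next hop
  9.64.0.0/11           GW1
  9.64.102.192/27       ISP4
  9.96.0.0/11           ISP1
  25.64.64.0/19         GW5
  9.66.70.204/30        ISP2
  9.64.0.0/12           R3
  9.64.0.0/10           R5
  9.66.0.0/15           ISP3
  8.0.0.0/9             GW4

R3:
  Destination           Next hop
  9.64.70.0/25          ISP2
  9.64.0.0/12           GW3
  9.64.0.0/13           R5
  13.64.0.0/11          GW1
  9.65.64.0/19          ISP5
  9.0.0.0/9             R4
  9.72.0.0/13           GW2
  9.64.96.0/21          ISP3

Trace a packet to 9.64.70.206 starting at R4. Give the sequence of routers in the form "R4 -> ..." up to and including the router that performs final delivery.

R4 -> R3 -> R5

At R4: longest match for 9.64.70.206 is 9.64.0.0/12 -> R3
At R3: longest match for 9.64.70.206 is 9.64.0.0/13 -> R5
At R5: longest match for 9.64.70.206 is 9.64.0.0/12 -> directly connected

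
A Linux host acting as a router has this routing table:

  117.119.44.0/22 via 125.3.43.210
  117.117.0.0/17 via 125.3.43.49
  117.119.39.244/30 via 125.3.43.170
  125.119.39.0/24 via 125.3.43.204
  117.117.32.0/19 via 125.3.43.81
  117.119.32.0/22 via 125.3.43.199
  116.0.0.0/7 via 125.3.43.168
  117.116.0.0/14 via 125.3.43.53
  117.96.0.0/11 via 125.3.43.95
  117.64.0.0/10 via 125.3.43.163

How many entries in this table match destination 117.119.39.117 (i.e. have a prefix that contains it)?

4

Prefixes containing 117.119.39.117:
  116.0.0.0/7 (116.0.0.0 - 117.255.255.255)
  117.64.0.0/10 (117.64.0.0 - 117.127.255.255)
  117.96.0.0/11 (117.96.0.0 - 117.127.255.255)
  117.116.0.0/14 (117.116.0.0 - 117.119.255.255)
Total matching entries: 4.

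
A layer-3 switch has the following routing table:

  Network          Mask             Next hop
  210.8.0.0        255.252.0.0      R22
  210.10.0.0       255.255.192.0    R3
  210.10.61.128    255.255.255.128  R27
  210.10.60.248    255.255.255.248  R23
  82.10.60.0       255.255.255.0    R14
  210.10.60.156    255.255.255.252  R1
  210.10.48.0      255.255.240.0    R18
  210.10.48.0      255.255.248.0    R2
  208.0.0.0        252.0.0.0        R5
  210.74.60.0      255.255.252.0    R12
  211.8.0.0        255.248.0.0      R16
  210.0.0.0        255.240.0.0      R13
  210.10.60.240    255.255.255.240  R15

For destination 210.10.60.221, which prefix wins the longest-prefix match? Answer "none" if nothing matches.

Entries matching 210.10.60.221:
  208.0.0.0/6 (208.0.0.0 - 211.255.255.255)
  210.0.0.0/12 (210.0.0.0 - 210.15.255.255)
  210.8.0.0/14 (210.8.0.0 - 210.11.255.255)
  210.10.0.0/18 (210.10.0.0 - 210.10.63.255)
  210.10.48.0/20 (210.10.48.0 - 210.10.63.255)
Most specific is 210.10.48.0/20.

210.10.48.0/20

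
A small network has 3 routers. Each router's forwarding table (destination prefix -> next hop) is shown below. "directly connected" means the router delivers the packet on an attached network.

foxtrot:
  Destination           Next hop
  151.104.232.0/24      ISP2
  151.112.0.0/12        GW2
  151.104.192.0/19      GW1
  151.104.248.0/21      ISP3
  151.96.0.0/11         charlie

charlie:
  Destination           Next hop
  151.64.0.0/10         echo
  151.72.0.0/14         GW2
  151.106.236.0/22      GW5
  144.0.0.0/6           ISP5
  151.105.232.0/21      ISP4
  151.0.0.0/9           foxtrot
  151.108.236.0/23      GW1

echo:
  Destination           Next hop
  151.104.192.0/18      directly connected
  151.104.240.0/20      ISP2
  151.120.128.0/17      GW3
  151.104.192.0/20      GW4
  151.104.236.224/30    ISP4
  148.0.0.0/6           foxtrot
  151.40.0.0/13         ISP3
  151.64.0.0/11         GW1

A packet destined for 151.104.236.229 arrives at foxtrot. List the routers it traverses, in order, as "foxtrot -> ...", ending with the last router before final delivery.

At foxtrot: longest match for 151.104.236.229 is 151.96.0.0/11 -> charlie
At charlie: longest match for 151.104.236.229 is 151.64.0.0/10 -> echo
At echo: longest match for 151.104.236.229 is 151.104.192.0/18 -> directly connected

foxtrot -> charlie -> echo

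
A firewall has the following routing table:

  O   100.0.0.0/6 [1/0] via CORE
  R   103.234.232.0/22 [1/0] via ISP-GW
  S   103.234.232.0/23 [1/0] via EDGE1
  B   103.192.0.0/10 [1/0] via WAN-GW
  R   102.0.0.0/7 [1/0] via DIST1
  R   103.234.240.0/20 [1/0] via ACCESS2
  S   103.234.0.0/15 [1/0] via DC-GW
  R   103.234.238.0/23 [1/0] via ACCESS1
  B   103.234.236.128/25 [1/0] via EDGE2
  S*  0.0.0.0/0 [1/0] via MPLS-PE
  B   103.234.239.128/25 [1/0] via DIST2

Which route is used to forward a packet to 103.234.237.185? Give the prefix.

103.234.0.0/15

Entries matching 103.234.237.185:
  0.0.0.0/0 (default, matches everything)
  100.0.0.0/6 (100.0.0.0 - 103.255.255.255)
  102.0.0.0/7 (102.0.0.0 - 103.255.255.255)
  103.192.0.0/10 (103.192.0.0 - 103.255.255.255)
  103.234.0.0/15 (103.234.0.0 - 103.235.255.255)
Most specific is 103.234.0.0/15.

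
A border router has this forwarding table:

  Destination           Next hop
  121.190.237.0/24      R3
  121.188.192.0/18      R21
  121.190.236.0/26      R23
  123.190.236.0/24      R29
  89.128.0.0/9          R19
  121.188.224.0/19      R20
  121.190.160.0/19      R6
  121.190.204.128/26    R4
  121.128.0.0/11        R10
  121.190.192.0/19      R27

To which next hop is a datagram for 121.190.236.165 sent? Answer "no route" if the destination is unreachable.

No entry's prefix contains 121.190.236.165; there is no default route.

no route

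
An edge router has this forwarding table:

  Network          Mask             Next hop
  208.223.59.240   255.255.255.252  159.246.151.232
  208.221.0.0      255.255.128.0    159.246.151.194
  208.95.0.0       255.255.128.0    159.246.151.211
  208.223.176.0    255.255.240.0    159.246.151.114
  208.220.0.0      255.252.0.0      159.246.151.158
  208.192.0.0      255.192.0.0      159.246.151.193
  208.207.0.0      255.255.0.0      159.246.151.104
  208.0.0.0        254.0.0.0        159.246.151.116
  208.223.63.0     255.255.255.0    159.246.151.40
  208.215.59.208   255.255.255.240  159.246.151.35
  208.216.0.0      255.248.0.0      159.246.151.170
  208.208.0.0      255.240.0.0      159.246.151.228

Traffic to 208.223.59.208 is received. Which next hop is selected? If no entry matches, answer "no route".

Routes whose prefix contains 208.223.59.208:
  208.0.0.0/7 (208.0.0.0 - 209.255.255.255) -> 159.246.151.116
  208.192.0.0/10 (208.192.0.0 - 208.255.255.255) -> 159.246.151.193
  208.208.0.0/12 (208.208.0.0 - 208.223.255.255) -> 159.246.151.228
  208.216.0.0/13 (208.216.0.0 - 208.223.255.255) -> 159.246.151.170
  208.220.0.0/14 (208.220.0.0 - 208.223.255.255) -> 159.246.151.158
More-specific entries that do NOT match:
  208.223.59.240/30 (208.223.59.240 - 208.223.59.243) does not contain 208.223.59.208
  208.215.59.208/28 (208.215.59.208 - 208.215.59.223) does not contain 208.223.59.208
  208.223.63.0/24 (208.223.63.0 - 208.223.63.255) does not contain 208.223.59.208
  208.223.176.0/20 (208.223.176.0 - 208.223.191.255) does not contain 208.223.59.208
  208.221.0.0/17 (208.221.0.0 - 208.221.127.255) does not contain 208.223.59.208
  208.95.0.0/17 (208.95.0.0 - 208.95.127.255) does not contain 208.223.59.208
  208.207.0.0/16 (208.207.0.0 - 208.207.255.255) does not contain 208.223.59.208
Longest matching prefix is /14 -> next hop 159.246.151.158.

159.246.151.158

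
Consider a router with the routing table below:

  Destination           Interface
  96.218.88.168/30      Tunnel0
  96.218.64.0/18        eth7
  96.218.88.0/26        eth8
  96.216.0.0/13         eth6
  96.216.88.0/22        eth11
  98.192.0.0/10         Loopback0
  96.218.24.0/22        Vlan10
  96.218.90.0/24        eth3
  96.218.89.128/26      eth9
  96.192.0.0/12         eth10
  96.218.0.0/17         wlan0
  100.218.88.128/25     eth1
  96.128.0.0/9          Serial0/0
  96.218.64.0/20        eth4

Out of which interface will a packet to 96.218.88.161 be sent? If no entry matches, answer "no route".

Routes whose prefix contains 96.218.88.161:
  96.128.0.0/9 (96.128.0.0 - 96.255.255.255) -> Serial0/0
  96.216.0.0/13 (96.216.0.0 - 96.223.255.255) -> eth6
  96.218.0.0/17 (96.218.0.0 - 96.218.127.255) -> wlan0
  96.218.64.0/18 (96.218.64.0 - 96.218.127.255) -> eth7
More-specific entries that do NOT match:
  96.218.88.168/30 (96.218.88.168 - 96.218.88.171) does not contain 96.218.88.161
  96.218.88.0/26 (96.218.88.0 - 96.218.88.63) does not contain 96.218.88.161
  96.218.89.128/26 (96.218.89.128 - 96.218.89.191) does not contain 96.218.88.161
  100.218.88.128/25 (100.218.88.128 - 100.218.88.255) does not contain 96.218.88.161
  96.218.90.0/24 (96.218.90.0 - 96.218.90.255) does not contain 96.218.88.161
  96.216.88.0/22 (96.216.88.0 - 96.216.91.255) does not contain 96.218.88.161
  96.218.24.0/22 (96.218.24.0 - 96.218.27.255) does not contain 96.218.88.161
  96.218.64.0/20 (96.218.64.0 - 96.218.79.255) does not contain 96.218.88.161
Longest matching prefix is /18 -> interface eth7.

eth7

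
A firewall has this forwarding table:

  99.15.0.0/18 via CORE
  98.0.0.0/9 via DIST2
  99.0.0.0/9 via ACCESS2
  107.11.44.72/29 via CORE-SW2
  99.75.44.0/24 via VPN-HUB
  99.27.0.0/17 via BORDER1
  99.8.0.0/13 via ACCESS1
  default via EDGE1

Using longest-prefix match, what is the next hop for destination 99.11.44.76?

Routes whose prefix contains 99.11.44.76:
  0.0.0.0/0 (default, matches everything) -> EDGE1
  99.0.0.0/9 (99.0.0.0 - 99.127.255.255) -> ACCESS2
  99.8.0.0/13 (99.8.0.0 - 99.15.255.255) -> ACCESS1
More-specific entries that do NOT match:
  107.11.44.72/29 (107.11.44.72 - 107.11.44.79) does not contain 99.11.44.76
  99.75.44.0/24 (99.75.44.0 - 99.75.44.255) does not contain 99.11.44.76
  99.15.0.0/18 (99.15.0.0 - 99.15.63.255) does not contain 99.11.44.76
  99.27.0.0/17 (99.27.0.0 - 99.27.127.255) does not contain 99.11.44.76
Longest matching prefix is /13 -> next hop ACCESS1.

ACCESS1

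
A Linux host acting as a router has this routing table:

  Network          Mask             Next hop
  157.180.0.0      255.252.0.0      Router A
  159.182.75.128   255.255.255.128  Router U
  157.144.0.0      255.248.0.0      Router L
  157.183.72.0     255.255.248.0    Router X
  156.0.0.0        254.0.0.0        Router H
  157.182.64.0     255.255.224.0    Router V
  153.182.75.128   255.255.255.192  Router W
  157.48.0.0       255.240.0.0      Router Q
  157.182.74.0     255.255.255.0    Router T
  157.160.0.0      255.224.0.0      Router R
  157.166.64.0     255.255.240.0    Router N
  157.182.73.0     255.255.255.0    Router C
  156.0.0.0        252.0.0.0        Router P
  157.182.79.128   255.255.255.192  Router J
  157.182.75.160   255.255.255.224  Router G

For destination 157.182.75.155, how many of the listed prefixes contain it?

5

Prefixes containing 157.182.75.155:
  156.0.0.0/6 (156.0.0.0 - 159.255.255.255)
  156.0.0.0/7 (156.0.0.0 - 157.255.255.255)
  157.160.0.0/11 (157.160.0.0 - 157.191.255.255)
  157.180.0.0/14 (157.180.0.0 - 157.183.255.255)
  157.182.64.0/19 (157.182.64.0 - 157.182.95.255)
Total matching entries: 5.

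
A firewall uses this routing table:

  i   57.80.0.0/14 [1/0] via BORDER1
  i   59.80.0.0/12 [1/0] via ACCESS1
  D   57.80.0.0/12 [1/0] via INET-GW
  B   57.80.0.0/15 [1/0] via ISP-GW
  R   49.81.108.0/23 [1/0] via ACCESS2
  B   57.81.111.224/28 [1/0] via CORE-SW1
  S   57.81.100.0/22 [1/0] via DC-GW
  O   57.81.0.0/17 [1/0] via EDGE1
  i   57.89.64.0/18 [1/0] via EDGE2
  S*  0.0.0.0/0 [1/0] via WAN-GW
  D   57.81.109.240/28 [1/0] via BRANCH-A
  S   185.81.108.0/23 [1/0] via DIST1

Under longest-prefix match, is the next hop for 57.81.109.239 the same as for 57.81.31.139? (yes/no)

57.81.109.239: longest match 57.81.0.0/17 -> EDGE1
57.81.31.139: longest match 57.81.0.0/17 -> EDGE1

yes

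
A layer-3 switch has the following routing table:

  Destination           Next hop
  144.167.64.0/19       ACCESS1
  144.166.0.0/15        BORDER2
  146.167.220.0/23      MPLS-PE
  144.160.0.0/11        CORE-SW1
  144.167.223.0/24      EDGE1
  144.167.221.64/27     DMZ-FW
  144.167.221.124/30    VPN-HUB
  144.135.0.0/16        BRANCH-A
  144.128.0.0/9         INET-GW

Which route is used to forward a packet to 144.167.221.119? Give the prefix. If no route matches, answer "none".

144.166.0.0/15

Entries matching 144.167.221.119:
  144.128.0.0/9 (144.128.0.0 - 144.255.255.255)
  144.160.0.0/11 (144.160.0.0 - 144.191.255.255)
  144.166.0.0/15 (144.166.0.0 - 144.167.255.255)
Most specific is 144.166.0.0/15.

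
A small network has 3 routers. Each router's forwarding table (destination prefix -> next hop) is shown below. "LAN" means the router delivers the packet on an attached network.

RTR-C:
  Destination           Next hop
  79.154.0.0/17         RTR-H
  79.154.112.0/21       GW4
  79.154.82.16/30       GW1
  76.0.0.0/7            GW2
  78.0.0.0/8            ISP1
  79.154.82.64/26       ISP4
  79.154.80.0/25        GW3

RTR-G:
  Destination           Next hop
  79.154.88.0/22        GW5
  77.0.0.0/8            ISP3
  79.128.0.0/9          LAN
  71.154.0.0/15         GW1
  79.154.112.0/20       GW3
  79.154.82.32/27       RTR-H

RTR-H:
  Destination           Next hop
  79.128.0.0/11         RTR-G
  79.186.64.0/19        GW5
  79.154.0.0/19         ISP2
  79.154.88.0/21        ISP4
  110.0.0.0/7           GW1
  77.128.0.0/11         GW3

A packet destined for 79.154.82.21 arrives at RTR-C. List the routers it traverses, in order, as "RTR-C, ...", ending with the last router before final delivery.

At RTR-C: longest match for 79.154.82.21 is 79.154.0.0/17 -> RTR-H
At RTR-H: longest match for 79.154.82.21 is 79.128.0.0/11 -> RTR-G
At RTR-G: longest match for 79.154.82.21 is 79.128.0.0/9 -> LAN

RTR-C, RTR-H, RTR-G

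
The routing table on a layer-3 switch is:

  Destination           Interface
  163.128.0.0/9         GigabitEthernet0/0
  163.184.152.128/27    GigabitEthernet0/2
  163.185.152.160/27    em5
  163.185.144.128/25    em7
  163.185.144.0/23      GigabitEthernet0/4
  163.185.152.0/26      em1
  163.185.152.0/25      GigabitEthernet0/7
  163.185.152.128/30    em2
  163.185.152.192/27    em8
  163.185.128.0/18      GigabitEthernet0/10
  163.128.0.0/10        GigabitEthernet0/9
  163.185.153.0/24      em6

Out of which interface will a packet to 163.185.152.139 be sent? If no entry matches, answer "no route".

Routes whose prefix contains 163.185.152.139:
  163.128.0.0/9 (163.128.0.0 - 163.255.255.255) -> GigabitEthernet0/0
  163.128.0.0/10 (163.128.0.0 - 163.191.255.255) -> GigabitEthernet0/9
  163.185.128.0/18 (163.185.128.0 - 163.185.191.255) -> GigabitEthernet0/10
More-specific entries that do NOT match:
  163.185.152.128/30 (163.185.152.128 - 163.185.152.131) does not contain 163.185.152.139
  163.184.152.128/27 (163.184.152.128 - 163.184.152.159) does not contain 163.185.152.139
  163.185.152.160/27 (163.185.152.160 - 163.185.152.191) does not contain 163.185.152.139
  163.185.152.192/27 (163.185.152.192 - 163.185.152.223) does not contain 163.185.152.139
  163.185.152.0/26 (163.185.152.0 - 163.185.152.63) does not contain 163.185.152.139
  163.185.144.128/25 (163.185.144.128 - 163.185.144.255) does not contain 163.185.152.139
  163.185.152.0/25 (163.185.152.0 - 163.185.152.127) does not contain 163.185.152.139
  163.185.153.0/24 (163.185.153.0 - 163.185.153.255) does not contain 163.185.152.139
  163.185.144.0/23 (163.185.144.0 - 163.185.145.255) does not contain 163.185.152.139
Longest matching prefix is /18 -> interface GigabitEthernet0/10.

GigabitEthernet0/10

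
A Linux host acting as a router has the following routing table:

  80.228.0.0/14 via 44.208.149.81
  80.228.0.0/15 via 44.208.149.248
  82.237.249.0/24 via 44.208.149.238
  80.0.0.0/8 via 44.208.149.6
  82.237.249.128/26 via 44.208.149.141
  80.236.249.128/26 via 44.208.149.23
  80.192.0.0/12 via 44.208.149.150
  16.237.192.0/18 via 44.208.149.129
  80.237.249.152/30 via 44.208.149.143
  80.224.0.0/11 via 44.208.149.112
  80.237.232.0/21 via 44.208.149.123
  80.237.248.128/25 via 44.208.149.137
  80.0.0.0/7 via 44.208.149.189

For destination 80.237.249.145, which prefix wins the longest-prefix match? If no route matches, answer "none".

80.224.0.0/11

Entries matching 80.237.249.145:
  80.0.0.0/7 (80.0.0.0 - 81.255.255.255)
  80.0.0.0/8 (80.0.0.0 - 80.255.255.255)
  80.224.0.0/11 (80.224.0.0 - 80.255.255.255)
Most specific is 80.224.0.0/11.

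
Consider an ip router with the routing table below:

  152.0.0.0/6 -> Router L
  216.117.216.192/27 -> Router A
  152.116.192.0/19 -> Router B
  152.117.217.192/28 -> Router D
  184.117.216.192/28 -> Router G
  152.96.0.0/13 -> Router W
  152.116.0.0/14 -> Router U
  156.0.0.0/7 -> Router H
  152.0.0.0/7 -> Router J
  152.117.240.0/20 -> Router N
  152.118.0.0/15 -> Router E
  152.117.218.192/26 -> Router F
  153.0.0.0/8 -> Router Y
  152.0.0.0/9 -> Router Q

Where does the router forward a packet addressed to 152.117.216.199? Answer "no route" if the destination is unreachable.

Router U

Routes whose prefix contains 152.117.216.199:
  152.0.0.0/6 (152.0.0.0 - 155.255.255.255) -> Router L
  152.0.0.0/7 (152.0.0.0 - 153.255.255.255) -> Router J
  152.0.0.0/9 (152.0.0.0 - 152.127.255.255) -> Router Q
  152.116.0.0/14 (152.116.0.0 - 152.119.255.255) -> Router U
More-specific entries that do NOT match:
  152.117.217.192/28 (152.117.217.192 - 152.117.217.207) does not contain 152.117.216.199
  184.117.216.192/28 (184.117.216.192 - 184.117.216.207) does not contain 152.117.216.199
  216.117.216.192/27 (216.117.216.192 - 216.117.216.223) does not contain 152.117.216.199
  152.117.218.192/26 (152.117.218.192 - 152.117.218.255) does not contain 152.117.216.199
  152.117.240.0/20 (152.117.240.0 - 152.117.255.255) does not contain 152.117.216.199
  152.116.192.0/19 (152.116.192.0 - 152.116.223.255) does not contain 152.117.216.199
  152.118.0.0/15 (152.118.0.0 - 152.119.255.255) does not contain 152.117.216.199
Longest matching prefix is /14 -> next hop Router U.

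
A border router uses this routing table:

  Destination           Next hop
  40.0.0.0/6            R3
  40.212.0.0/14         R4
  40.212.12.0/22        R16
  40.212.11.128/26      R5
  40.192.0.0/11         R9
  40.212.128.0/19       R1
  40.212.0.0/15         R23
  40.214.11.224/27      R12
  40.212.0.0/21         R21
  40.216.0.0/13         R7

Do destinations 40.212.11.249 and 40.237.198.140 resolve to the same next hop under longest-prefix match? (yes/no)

no

40.212.11.249: longest match 40.212.0.0/15 -> R23
40.237.198.140: longest match 40.0.0.0/6 -> R3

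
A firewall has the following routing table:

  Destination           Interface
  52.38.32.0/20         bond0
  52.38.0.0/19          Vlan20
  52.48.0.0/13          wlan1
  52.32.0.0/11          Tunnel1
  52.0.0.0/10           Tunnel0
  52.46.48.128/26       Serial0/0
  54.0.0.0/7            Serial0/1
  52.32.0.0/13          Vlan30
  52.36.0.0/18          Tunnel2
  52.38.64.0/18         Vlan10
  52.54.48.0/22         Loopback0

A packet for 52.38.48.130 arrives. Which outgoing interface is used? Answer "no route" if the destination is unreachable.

Routes whose prefix contains 52.38.48.130:
  52.0.0.0/10 (52.0.0.0 - 52.63.255.255) -> Tunnel0
  52.32.0.0/11 (52.32.0.0 - 52.63.255.255) -> Tunnel1
  52.32.0.0/13 (52.32.0.0 - 52.39.255.255) -> Vlan30
More-specific entries that do NOT match:
  52.46.48.128/26 (52.46.48.128 - 52.46.48.191) does not contain 52.38.48.130
  52.54.48.0/22 (52.54.48.0 - 52.54.51.255) does not contain 52.38.48.130
  52.38.32.0/20 (52.38.32.0 - 52.38.47.255) does not contain 52.38.48.130
  52.38.0.0/19 (52.38.0.0 - 52.38.31.255) does not contain 52.38.48.130
  52.36.0.0/18 (52.36.0.0 - 52.36.63.255) does not contain 52.38.48.130
  52.38.64.0/18 (52.38.64.0 - 52.38.127.255) does not contain 52.38.48.130
Longest matching prefix is /13 -> interface Vlan30.

Vlan30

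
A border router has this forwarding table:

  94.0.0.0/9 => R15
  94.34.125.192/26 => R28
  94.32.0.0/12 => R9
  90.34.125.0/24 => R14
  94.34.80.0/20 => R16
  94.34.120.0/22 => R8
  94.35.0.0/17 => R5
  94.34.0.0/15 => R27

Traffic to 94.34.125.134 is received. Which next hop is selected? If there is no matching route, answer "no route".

R27

Routes whose prefix contains 94.34.125.134:
  94.0.0.0/9 (94.0.0.0 - 94.127.255.255) -> R15
  94.32.0.0/12 (94.32.0.0 - 94.47.255.255) -> R9
  94.34.0.0/15 (94.34.0.0 - 94.35.255.255) -> R27
More-specific entries that do NOT match:
  94.34.125.192/26 (94.34.125.192 - 94.34.125.255) does not contain 94.34.125.134
  90.34.125.0/24 (90.34.125.0 - 90.34.125.255) does not contain 94.34.125.134
  94.34.120.0/22 (94.34.120.0 - 94.34.123.255) does not contain 94.34.125.134
  94.34.80.0/20 (94.34.80.0 - 94.34.95.255) does not contain 94.34.125.134
  94.35.0.0/17 (94.35.0.0 - 94.35.127.255) does not contain 94.34.125.134
Longest matching prefix is /15 -> next hop R27.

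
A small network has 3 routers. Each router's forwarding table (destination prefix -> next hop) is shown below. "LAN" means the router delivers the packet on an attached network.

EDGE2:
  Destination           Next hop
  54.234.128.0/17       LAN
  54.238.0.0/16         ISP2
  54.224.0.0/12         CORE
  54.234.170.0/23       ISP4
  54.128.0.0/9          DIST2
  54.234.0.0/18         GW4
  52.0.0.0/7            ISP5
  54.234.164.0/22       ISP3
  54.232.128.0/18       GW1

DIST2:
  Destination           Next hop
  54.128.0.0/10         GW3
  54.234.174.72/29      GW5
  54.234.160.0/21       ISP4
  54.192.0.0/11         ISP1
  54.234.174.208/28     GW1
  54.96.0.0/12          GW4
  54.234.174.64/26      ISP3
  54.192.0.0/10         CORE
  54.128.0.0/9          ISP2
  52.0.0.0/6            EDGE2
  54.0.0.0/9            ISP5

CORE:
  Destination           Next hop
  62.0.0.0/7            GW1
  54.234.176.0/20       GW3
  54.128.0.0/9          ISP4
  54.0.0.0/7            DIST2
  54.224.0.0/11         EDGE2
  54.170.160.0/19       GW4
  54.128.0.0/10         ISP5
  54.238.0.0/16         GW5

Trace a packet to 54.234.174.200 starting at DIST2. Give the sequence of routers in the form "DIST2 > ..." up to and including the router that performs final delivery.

At DIST2: longest match for 54.234.174.200 is 54.192.0.0/10 -> CORE
At CORE: longest match for 54.234.174.200 is 54.224.0.0/11 -> EDGE2
At EDGE2: longest match for 54.234.174.200 is 54.234.128.0/17 -> LAN

DIST2 > CORE > EDGE2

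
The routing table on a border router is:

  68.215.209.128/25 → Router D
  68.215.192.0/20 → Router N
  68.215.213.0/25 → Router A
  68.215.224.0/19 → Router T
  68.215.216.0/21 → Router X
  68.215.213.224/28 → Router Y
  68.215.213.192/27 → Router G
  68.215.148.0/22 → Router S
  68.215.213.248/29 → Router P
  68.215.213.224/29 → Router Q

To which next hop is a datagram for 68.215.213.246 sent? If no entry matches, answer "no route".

no route

No entry's prefix contains 68.215.213.246; there is no default route.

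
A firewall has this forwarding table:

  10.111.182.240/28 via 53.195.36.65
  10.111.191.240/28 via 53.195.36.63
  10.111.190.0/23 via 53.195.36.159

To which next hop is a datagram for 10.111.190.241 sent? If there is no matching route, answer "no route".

Routes whose prefix contains 10.111.190.241:
  10.111.190.0/23 (10.111.190.0 - 10.111.191.255) -> 53.195.36.159
More-specific entries that do NOT match:
  10.111.182.240/28 (10.111.182.240 - 10.111.182.255) does not contain 10.111.190.241
  10.111.191.240/28 (10.111.191.240 - 10.111.191.255) does not contain 10.111.190.241
Longest matching prefix is /23 -> next hop 53.195.36.159.

53.195.36.159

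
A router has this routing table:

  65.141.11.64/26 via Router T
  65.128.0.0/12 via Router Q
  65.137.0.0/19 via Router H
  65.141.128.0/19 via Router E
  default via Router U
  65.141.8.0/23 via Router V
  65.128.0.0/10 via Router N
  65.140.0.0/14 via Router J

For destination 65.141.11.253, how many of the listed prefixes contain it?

Prefixes containing 65.141.11.253:
  0.0.0.0/0 (default, matches everything)
  65.128.0.0/10 (65.128.0.0 - 65.191.255.255)
  65.128.0.0/12 (65.128.0.0 - 65.143.255.255)
  65.140.0.0/14 (65.140.0.0 - 65.143.255.255)
Total matching entries: 4.

4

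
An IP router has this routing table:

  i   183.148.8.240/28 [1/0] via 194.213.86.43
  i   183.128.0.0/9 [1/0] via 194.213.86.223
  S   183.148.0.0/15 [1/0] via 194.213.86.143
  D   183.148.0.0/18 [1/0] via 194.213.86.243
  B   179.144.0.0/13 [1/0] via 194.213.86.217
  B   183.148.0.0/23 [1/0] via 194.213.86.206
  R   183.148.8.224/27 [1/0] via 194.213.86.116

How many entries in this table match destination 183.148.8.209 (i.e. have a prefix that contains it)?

Prefixes containing 183.148.8.209:
  183.128.0.0/9 (183.128.0.0 - 183.255.255.255)
  183.148.0.0/15 (183.148.0.0 - 183.149.255.255)
  183.148.0.0/18 (183.148.0.0 - 183.148.63.255)
Total matching entries: 3.

3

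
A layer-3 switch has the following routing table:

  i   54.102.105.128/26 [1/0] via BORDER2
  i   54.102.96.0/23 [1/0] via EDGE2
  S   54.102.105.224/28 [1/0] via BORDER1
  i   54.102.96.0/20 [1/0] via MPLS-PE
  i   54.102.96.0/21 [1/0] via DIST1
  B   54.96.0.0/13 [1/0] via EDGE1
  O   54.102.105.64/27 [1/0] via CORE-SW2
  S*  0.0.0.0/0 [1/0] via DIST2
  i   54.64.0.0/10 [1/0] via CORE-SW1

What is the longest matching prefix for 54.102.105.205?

Entries matching 54.102.105.205:
  0.0.0.0/0 (default, matches everything)
  54.64.0.0/10 (54.64.0.0 - 54.127.255.255)
  54.96.0.0/13 (54.96.0.0 - 54.103.255.255)
  54.102.96.0/20 (54.102.96.0 - 54.102.111.255)
Most specific is 54.102.96.0/20.

54.102.96.0/20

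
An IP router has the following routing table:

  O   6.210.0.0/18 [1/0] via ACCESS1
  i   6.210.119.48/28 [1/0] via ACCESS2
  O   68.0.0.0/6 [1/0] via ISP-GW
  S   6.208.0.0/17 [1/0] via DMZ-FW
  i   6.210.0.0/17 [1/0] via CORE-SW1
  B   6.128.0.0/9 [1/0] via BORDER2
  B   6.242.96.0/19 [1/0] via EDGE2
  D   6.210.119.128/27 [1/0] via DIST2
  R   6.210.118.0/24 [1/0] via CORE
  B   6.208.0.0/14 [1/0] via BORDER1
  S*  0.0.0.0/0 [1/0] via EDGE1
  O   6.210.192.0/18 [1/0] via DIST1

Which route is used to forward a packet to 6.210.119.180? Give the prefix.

6.210.0.0/17

Entries matching 6.210.119.180:
  0.0.0.0/0 (default, matches everything)
  6.128.0.0/9 (6.128.0.0 - 6.255.255.255)
  6.208.0.0/14 (6.208.0.0 - 6.211.255.255)
  6.210.0.0/17 (6.210.0.0 - 6.210.127.255)
Most specific is 6.210.0.0/17.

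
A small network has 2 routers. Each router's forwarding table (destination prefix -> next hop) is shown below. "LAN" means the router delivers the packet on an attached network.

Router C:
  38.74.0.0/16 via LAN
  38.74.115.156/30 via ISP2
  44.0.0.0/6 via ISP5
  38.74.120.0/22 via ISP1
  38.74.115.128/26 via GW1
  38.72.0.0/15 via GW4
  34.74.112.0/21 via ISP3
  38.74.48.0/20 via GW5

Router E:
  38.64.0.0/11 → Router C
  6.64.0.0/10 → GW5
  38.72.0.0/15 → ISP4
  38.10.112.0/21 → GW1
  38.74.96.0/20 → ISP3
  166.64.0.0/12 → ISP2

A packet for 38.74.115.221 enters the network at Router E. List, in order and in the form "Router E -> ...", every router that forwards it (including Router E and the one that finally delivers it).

Router E -> Router C

At Router E: longest match for 38.74.115.221 is 38.64.0.0/11 -> Router C
At Router C: longest match for 38.74.115.221 is 38.74.0.0/16 -> LAN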